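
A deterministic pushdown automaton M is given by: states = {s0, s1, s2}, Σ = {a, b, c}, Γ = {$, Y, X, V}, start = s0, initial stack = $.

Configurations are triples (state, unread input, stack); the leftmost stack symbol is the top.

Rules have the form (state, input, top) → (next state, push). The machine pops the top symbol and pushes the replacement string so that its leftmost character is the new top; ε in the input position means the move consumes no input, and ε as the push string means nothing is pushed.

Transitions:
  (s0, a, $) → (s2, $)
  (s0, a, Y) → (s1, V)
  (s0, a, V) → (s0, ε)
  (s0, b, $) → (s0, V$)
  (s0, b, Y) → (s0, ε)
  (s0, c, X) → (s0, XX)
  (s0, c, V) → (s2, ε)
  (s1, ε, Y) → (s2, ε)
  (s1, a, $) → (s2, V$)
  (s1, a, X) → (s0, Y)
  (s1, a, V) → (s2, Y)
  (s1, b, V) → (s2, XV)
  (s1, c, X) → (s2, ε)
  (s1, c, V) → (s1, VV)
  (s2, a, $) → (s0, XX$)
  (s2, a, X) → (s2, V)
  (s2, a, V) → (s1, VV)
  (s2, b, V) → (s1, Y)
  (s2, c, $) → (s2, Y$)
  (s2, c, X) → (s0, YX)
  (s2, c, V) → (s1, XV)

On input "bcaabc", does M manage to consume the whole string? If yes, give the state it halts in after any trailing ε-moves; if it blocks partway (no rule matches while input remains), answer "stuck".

stuck

(s0, bcaabc, $) ⊢ (s0, caabc, V$) ⊢ (s2, aabc, $) ⊢ (s0, abc, XX$)
No transition for (s0, a, top X); M blocks with input abc remaining.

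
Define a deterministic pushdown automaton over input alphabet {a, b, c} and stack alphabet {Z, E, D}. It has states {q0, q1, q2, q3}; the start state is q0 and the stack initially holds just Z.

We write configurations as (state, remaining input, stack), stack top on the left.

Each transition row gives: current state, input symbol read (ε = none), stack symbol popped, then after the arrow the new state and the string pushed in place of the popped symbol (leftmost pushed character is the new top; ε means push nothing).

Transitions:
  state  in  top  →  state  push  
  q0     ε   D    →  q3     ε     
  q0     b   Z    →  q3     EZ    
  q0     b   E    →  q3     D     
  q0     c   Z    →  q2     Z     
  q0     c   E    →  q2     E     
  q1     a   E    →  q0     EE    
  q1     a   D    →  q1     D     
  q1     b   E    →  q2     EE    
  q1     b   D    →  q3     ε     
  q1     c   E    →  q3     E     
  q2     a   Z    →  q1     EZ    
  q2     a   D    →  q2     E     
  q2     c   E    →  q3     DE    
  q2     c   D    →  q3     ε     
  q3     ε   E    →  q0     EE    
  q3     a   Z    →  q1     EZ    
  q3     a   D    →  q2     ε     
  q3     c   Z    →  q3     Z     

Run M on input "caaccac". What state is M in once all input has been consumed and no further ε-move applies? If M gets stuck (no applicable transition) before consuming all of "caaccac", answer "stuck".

q3

(q0, caaccac, Z)
  read c, top Z: go to q2, push Z → (q2, aaccac, Z)
  read a, top Z: go to q1, push EZ → (q1, accac, EZ)
  read a, top E: go to q0, push EE → (q0, ccac, EEZ)
  read c, top E: go to q2, push E → (q2, cac, EEZ)
  read c, top E: go to q3, push DE → (q3, ac, DEEZ)
  read a, top D: go to q2, push ε → (q2, c, EEZ)
  read c, top E: go to q3, push DE → (q3, ε, DEEZ)
All input consumed; M is in state q3.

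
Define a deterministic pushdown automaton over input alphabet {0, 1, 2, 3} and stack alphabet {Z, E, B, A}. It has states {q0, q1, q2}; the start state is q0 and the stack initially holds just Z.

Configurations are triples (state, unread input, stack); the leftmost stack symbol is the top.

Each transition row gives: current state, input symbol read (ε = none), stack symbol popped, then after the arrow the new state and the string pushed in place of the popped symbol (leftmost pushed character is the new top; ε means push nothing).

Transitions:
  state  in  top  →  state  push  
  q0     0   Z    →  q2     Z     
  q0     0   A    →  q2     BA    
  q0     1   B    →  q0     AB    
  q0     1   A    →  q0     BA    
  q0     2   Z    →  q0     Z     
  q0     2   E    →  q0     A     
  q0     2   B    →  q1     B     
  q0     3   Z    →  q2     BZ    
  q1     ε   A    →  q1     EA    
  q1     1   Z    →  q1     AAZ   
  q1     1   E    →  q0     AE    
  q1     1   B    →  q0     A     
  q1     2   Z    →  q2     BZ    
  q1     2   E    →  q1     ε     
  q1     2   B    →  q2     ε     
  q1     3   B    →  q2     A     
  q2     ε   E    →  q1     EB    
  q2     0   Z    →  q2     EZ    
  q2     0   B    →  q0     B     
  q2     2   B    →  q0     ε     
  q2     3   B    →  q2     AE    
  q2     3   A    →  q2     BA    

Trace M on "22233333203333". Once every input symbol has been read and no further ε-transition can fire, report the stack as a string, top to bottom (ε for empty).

BAEAEAEAEZ

(q0, 22233333203333, Z) ⊢ (q0, 2233333203333, Z) ⊢ (q0, 233333203333, Z) ⊢ (q0, 33333203333, Z) ⊢ (q2, 3333203333, BZ) ⊢ (q2, 333203333, AEZ) ⊢ (q2, 33203333, BAEZ) ⊢ (q2, 3203333, AEAEZ) ⊢ (q2, 203333, BAEAEZ) ⊢ (q0, 03333, AEAEZ) ⊢ (q2, 3333, BAEAEZ) ⊢ (q2, 333, AEAEAEZ) ⊢ (q2, 33, BAEAEAEZ) ⊢ (q2, 3, AEAEAEAEZ) ⊢ (q2, ε, BAEAEAEAEZ)
All input consumed in state q2 with stack BAEAEAEAEZ.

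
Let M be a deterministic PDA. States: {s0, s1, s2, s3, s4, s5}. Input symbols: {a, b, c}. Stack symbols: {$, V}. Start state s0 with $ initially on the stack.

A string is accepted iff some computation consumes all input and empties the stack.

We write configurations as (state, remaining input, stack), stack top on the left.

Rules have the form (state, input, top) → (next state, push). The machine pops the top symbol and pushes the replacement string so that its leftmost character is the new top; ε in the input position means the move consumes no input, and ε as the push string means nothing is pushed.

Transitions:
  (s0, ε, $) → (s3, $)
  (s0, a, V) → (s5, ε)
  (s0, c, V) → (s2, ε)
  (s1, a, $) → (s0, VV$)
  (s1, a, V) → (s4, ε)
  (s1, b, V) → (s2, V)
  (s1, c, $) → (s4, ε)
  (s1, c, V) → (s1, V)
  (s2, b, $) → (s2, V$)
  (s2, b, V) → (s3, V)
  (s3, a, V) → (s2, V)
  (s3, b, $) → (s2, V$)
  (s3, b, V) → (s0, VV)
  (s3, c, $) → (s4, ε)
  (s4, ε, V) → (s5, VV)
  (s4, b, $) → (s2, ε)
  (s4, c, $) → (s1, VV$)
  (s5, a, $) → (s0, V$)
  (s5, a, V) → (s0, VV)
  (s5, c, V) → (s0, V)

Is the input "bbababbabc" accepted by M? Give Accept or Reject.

(s0, bbababbabc, $) ⊢ (s3, bbababbabc, $) ⊢ (s2, bababbabc, V$) ⊢ (s3, ababbabc, V$) ⊢ (s2, babbabc, V$) ⊢ (s3, abbabc, V$) ⊢ (s2, bbabc, V$) ⊢ (s3, babc, V$) ⊢ (s0, abc, VV$) ⊢ (s5, bc, V$)
No transition applies at (s5, bc, V$); input not fully consumed.

Reject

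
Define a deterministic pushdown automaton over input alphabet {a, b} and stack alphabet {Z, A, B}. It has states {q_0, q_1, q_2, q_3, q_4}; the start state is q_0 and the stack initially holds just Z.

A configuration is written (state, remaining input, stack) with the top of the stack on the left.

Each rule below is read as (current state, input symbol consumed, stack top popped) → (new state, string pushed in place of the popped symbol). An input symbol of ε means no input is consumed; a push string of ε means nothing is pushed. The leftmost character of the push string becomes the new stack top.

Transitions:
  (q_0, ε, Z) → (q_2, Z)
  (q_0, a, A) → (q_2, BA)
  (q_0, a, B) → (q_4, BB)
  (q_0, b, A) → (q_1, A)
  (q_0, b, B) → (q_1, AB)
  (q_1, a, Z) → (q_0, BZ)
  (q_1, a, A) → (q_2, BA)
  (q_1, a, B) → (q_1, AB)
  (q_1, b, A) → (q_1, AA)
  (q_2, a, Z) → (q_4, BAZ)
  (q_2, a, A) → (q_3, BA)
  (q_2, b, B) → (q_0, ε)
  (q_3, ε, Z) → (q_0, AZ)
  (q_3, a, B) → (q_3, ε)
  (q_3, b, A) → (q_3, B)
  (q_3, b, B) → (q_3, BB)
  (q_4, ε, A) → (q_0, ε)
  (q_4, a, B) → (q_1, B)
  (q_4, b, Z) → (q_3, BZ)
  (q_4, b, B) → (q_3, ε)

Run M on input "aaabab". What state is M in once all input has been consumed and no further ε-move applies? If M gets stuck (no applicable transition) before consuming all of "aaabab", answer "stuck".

q_0

(q_0, aaabab, Z) ⊢ (q_2, aaabab, Z) ⊢ (q_4, aabab, BAZ) ⊢ (q_1, abab, BAZ) ⊢ (q_1, bab, ABAZ) ⊢ (q_1, ab, AABAZ) ⊢ (q_2, b, BAABAZ) ⊢ (q_0, ε, AABAZ)
All input consumed; M is in state q_0.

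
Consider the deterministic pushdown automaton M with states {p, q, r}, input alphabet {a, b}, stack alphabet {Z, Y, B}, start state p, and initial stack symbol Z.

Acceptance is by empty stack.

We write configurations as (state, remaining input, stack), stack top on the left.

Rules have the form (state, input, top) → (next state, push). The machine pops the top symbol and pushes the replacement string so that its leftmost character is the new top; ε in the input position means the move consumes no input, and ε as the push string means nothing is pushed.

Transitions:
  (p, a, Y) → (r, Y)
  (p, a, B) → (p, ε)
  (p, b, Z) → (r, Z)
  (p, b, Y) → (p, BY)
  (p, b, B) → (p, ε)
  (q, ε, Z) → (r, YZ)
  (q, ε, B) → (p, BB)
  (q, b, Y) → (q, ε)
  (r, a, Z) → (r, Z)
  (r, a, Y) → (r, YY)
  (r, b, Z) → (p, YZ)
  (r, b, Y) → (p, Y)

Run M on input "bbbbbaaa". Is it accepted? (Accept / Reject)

Reject

(p, bbbbbaaa, Z)
  read b, top Z: go to r, push Z → (r, bbbbaaa, Z)
  read b, top Z: go to p, push YZ → (p, bbbaaa, YZ)
  read b, top Y: go to p, push BY → (p, bbaaa, BYZ)
  read b, top B: go to p, push ε → (p, baaa, YZ)
  read b, top Y: go to p, push BY → (p, aaa, BYZ)
  read a, top B: go to p, push ε → (p, aa, YZ)
  read a, top Y: go to r, push Y → (r, a, YZ)
  read a, top Y: go to r, push YY → (r, ε, YYZ)
All input consumed; stack is YYZ, not empty, and no further ε-move applies.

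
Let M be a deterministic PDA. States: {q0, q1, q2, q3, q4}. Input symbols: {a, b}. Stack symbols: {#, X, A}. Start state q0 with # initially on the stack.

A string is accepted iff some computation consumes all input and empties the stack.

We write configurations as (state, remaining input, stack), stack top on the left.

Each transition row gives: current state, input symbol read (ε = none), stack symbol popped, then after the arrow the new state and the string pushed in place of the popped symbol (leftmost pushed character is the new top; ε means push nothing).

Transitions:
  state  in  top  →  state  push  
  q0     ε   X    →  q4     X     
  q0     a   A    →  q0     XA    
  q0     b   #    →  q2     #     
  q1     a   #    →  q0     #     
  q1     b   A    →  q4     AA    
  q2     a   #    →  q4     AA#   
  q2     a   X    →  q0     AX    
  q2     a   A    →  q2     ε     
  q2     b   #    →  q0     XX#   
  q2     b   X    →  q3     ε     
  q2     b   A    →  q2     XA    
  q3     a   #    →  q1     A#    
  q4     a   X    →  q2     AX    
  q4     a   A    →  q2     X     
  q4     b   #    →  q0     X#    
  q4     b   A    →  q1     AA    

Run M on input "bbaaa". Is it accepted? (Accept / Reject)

Reject

(q0, bbaaa, #) ⊢ (q2, baaa, #) ⊢ (q0, aaa, XX#) ⊢ (q4, aaa, XX#) ⊢ (q2, aa, AXX#) ⊢ (q2, a, XX#) ⊢ (q0, ε, AXX#)
All input consumed; stack is AXX#, not empty, and no further ε-move applies.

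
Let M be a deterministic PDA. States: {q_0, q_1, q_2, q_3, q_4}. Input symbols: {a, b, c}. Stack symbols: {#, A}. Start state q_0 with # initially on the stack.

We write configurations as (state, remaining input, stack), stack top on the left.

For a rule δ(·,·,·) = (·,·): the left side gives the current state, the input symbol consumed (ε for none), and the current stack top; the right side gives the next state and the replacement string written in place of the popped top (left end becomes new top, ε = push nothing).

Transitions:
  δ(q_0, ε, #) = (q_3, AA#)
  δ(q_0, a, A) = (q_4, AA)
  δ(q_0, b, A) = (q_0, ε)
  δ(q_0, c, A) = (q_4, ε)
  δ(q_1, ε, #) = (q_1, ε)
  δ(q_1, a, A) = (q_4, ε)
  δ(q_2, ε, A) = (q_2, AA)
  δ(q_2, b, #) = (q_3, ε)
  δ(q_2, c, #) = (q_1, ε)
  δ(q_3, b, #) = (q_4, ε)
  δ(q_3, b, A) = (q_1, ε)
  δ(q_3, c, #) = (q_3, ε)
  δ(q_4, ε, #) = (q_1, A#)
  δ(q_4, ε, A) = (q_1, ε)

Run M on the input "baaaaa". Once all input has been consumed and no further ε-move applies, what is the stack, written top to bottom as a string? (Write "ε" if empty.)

A#

(q_0, baaaaa, #)
  ε-move, top #: go to q_3, push AA# → (q_3, baaaaa, AA#)
  read b, top A: go to q_1, push ε → (q_1, aaaaa, A#)
  read a, top A: go to q_4, push ε → (q_4, aaaa, #)
  ε-move, top #: go to q_1, push A# → (q_1, aaaa, A#)
  read a, top A: go to q_4, push ε → (q_4, aaa, #)
  ε-move, top #: go to q_1, push A# → (q_1, aaa, A#)
  read a, top A: go to q_4, push ε → (q_4, aa, #)
  ε-move, top #: go to q_1, push A# → (q_1, aa, A#)
  read a, top A: go to q_4, push ε → (q_4, a, #)
  ε-move, top #: go to q_1, push A# → (q_1, a, A#)
  read a, top A: go to q_4, push ε → (q_4, ε, #)
  ε-move, top #: go to q_1, push A# → (q_1, ε, A#)
All input consumed in state q_1 with stack A#.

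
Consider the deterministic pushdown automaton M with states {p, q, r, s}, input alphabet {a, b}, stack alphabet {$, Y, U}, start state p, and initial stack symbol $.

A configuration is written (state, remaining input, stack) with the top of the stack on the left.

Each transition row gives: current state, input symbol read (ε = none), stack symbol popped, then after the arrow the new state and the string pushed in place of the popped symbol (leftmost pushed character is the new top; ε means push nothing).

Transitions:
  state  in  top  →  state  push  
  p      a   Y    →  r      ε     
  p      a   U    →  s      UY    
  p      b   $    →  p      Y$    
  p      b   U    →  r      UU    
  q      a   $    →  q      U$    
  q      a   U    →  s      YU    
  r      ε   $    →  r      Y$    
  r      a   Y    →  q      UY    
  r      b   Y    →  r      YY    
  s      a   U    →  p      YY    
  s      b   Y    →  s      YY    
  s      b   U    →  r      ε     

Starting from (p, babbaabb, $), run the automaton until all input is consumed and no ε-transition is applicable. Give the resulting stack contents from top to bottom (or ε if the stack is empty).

YYYUYYY$

(p, babbaabb, $)
  read b, top $: go to p, push Y$ → (p, abbaabb, Y$)
  read a, top Y: go to r, push ε → (r, bbaabb, $)
  ε-move, top $: go to r, push Y$ → (r, bbaabb, Y$)
  read b, top Y: go to r, push YY → (r, baabb, YY$)
  read b, top Y: go to r, push YY → (r, aabb, YYY$)
  read a, top Y: go to q, push UY → (q, abb, UYYY$)
  read a, top U: go to s, push YU → (s, bb, YUYYY$)
  read b, top Y: go to s, push YY → (s, b, YYUYYY$)
  read b, top Y: go to s, push YY → (s, ε, YYYUYYY$)
All input consumed in state s with stack YYYUYYY$.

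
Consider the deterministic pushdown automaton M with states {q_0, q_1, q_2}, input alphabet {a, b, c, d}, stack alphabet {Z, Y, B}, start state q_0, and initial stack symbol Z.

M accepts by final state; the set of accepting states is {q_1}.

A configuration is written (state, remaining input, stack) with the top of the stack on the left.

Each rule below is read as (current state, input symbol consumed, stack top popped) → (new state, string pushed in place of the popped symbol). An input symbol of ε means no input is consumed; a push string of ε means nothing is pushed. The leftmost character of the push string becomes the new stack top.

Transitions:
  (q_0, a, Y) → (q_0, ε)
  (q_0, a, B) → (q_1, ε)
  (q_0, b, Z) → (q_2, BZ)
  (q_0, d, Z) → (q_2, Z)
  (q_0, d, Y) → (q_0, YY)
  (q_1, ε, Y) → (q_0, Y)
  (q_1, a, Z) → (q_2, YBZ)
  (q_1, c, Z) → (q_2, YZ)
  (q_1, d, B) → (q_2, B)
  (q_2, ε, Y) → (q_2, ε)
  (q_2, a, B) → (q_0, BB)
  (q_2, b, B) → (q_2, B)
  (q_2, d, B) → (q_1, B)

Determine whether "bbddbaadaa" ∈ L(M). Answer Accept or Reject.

(q_0, bbddbaadaa, Z)
  read b, top Z: go to q_2, push BZ → (q_2, bddbaadaa, BZ)
  read b, top B: go to q_2, push B → (q_2, ddbaadaa, BZ)
  read d, top B: go to q_1, push B → (q_1, dbaadaa, BZ)
  read d, top B: go to q_2, push B → (q_2, baadaa, BZ)
  read b, top B: go to q_2, push B → (q_2, aadaa, BZ)
  read a, top B: go to q_0, push BB → (q_0, adaa, BBZ)
  read a, top B: go to q_1, push ε → (q_1, daa, BZ)
  read d, top B: go to q_2, push B → (q_2, aa, BZ)
  read a, top B: go to q_0, push BB → (q_0, a, BBZ)
  read a, top B: go to q_1, push ε → (q_1, ε, BZ)
All input consumed; state q_1 ∈ F.

Accept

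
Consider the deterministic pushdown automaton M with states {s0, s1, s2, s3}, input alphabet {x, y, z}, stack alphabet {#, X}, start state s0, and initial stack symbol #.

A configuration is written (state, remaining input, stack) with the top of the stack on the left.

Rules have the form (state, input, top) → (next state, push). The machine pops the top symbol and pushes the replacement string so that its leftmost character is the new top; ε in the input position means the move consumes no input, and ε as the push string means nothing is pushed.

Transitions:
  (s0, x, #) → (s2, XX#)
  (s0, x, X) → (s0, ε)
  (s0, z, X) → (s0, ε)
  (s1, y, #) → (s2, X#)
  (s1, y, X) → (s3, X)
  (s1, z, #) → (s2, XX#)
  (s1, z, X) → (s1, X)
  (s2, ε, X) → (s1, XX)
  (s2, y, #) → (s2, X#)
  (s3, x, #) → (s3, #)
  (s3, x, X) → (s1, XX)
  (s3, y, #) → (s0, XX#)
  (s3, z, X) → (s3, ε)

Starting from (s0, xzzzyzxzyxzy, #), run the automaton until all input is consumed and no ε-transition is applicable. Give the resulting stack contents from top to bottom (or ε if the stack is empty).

(s0, xzzzyzxzyxzy, #)
  read x, top #: go to s2, push XX# → (s2, zzzyzxzyxzy, XX#)
  ε-move, top X: go to s1, push XX → (s1, zzzyzxzyxzy, XXX#)
  read z, top X: go to s1, push X → (s1, zzyzxzyxzy, XXX#)
  read z, top X: go to s1, push X → (s1, zyzxzyxzy, XXX#)
  read z, top X: go to s1, push X → (s1, yzxzyxzy, XXX#)
  read y, top X: go to s3, push X → (s3, zxzyxzy, XXX#)
  read z, top X: go to s3, push ε → (s3, xzyxzy, XX#)
  read x, top X: go to s1, push XX → (s1, zyxzy, XXX#)
  read z, top X: go to s1, push X → (s1, yxzy, XXX#)
  read y, top X: go to s3, push X → (s3, xzy, XXX#)
  read x, top X: go to s1, push XX → (s1, zy, XXXX#)
  read z, top X: go to s1, push X → (s1, y, XXXX#)
  read y, top X: go to s3, push X → (s3, ε, XXXX#)
All input consumed in state s3 with stack XXXX#.

XXXX#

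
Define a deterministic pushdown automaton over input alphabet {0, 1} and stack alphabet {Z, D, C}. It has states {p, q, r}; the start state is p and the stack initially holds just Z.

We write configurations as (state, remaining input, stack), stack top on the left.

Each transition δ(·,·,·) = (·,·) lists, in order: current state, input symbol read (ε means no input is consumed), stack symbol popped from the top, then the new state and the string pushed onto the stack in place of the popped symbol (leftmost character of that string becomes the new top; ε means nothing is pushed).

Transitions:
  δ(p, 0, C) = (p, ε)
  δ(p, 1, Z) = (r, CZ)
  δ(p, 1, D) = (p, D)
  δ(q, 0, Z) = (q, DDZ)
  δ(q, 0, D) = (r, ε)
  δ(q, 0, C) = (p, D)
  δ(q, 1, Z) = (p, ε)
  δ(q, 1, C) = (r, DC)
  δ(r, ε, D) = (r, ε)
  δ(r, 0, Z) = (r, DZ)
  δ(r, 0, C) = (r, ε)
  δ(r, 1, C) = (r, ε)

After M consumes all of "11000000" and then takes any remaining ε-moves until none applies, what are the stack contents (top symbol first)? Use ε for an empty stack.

Z

(p, 11000000, Z) ⊢ (r, 1000000, CZ) ⊢ (r, 000000, Z) ⊢ (r, 00000, DZ) ⊢ (r, 00000, Z) ⊢ (r, 0000, DZ) ⊢ (r, 0000, Z) ⊢ (r, 000, DZ) ⊢ (r, 000, Z) ⊢ (r, 00, DZ) ⊢ (r, 00, Z) ⊢ (r, 0, DZ) ⊢ (r, 0, Z) ⊢ (r, ε, DZ) ⊢ (r, ε, Z)
All input consumed in state r with stack Z.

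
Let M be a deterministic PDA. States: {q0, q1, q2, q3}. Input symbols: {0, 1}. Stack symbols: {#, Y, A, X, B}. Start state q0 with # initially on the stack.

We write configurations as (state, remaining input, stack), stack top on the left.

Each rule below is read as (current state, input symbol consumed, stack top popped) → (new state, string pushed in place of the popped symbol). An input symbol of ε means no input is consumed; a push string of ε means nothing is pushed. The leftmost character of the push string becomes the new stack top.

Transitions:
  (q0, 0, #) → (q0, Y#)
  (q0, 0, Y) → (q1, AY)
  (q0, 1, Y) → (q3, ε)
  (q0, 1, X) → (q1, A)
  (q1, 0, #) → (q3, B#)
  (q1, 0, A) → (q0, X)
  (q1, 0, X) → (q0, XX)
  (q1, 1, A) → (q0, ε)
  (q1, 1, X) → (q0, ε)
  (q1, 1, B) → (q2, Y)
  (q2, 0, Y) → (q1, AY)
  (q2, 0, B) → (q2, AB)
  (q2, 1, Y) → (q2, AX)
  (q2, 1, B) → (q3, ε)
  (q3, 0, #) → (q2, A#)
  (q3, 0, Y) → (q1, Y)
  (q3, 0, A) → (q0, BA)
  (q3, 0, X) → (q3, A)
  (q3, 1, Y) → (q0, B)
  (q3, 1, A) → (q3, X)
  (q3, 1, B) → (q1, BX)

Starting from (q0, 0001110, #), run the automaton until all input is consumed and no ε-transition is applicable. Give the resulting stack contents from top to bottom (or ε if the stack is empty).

(q0, 0001110, #)
  read 0, top #: go to q0, push Y# → (q0, 001110, Y#)
  read 0, top Y: go to q1, push AY → (q1, 01110, AY#)
  read 0, top A: go to q0, push X → (q0, 1110, XY#)
  read 1, top X: go to q1, push A → (q1, 110, AY#)
  read 1, top A: go to q0, push ε → (q0, 10, Y#)
  read 1, top Y: go to q3, push ε → (q3, 0, #)
  read 0, top #: go to q2, push A# → (q2, ε, A#)
All input consumed in state q2 with stack A#.

A#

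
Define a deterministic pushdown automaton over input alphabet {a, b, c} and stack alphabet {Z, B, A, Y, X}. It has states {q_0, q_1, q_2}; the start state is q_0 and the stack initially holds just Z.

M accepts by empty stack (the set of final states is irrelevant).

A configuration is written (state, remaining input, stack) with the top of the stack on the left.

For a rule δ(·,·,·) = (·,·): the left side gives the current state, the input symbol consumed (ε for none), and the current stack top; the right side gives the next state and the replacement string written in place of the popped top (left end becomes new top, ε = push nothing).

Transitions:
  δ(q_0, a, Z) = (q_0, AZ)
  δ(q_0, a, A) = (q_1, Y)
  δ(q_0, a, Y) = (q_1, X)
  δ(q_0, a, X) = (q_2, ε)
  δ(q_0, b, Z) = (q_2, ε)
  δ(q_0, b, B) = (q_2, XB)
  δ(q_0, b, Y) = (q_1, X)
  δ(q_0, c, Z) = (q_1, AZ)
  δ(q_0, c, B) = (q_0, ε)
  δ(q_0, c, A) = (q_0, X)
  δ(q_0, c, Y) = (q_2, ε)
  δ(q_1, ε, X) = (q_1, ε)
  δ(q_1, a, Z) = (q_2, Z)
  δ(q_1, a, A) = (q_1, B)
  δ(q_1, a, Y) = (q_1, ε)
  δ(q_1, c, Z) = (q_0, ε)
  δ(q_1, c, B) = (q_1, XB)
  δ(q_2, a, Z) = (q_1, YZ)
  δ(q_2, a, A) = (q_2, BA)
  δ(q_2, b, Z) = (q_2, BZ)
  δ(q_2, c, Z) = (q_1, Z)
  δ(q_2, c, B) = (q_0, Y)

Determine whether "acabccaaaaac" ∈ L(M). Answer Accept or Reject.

Accept

(q_0, acabccaaaaac, Z) ⊢ (q_0, cabccaaaaac, AZ) ⊢ (q_0, abccaaaaac, XZ) ⊢ (q_2, bccaaaaac, Z) ⊢ (q_2, ccaaaaac, BZ) ⊢ (q_0, caaaaac, YZ) ⊢ (q_2, aaaaac, Z) ⊢ (q_1, aaaac, YZ) ⊢ (q_1, aaac, Z) ⊢ (q_2, aac, Z) ⊢ (q_1, ac, YZ) ⊢ (q_1, c, Z) ⊢ (q_0, ε, ε)
All input consumed and the stack is empty.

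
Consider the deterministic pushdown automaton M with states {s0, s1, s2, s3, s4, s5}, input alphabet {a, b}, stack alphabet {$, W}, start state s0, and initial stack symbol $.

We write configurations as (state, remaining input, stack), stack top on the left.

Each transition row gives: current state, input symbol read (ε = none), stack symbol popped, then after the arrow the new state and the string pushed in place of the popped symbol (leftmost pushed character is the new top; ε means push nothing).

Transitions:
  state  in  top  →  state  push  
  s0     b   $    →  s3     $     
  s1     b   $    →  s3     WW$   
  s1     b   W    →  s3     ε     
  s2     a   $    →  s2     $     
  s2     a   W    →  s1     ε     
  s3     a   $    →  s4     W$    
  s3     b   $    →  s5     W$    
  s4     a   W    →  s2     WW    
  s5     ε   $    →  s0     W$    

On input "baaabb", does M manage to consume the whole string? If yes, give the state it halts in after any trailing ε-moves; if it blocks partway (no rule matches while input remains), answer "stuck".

s5

(s0, baaabb, $) ⊢ (s3, aaabb, $) ⊢ (s4, aabb, W$) ⊢ (s2, abb, WW$) ⊢ (s1, bb, W$) ⊢ (s3, b, $) ⊢ (s5, ε, W$)
All input consumed; M is in state s5.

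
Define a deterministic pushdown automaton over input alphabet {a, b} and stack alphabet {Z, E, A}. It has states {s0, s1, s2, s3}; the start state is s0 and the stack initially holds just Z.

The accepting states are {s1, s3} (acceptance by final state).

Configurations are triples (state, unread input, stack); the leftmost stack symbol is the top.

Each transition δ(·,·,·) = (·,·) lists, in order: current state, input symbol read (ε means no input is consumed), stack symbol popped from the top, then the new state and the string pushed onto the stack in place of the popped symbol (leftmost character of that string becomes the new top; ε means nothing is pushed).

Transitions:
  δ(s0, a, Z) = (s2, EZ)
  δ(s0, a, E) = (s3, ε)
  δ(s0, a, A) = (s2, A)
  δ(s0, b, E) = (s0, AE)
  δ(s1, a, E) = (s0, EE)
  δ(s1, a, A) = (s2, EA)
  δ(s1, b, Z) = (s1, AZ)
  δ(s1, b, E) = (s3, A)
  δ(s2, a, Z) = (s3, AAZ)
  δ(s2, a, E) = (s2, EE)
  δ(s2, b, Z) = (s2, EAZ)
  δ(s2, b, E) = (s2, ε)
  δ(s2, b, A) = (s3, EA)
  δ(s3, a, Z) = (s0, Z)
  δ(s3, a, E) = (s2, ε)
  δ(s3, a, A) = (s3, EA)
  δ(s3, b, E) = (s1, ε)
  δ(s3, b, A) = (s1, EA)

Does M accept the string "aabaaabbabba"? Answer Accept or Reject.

Reject

(s0, aabaaabbabba, Z)
  read a, top Z: go to s2, push EZ → (s2, abaaabbabba, EZ)
  read a, top E: go to s2, push EE → (s2, baaabbabba, EEZ)
  read b, top E: go to s2, push ε → (s2, aaabbabba, EZ)
  read a, top E: go to s2, push EE → (s2, aabbabba, EEZ)
  read a, top E: go to s2, push EE → (s2, abbabba, EEEZ)
  read a, top E: go to s2, push EE → (s2, bbabba, EEEEZ)
  read b, top E: go to s2, push ε → (s2, babba, EEEZ)
  read b, top E: go to s2, push ε → (s2, abba, EEZ)
  read a, top E: go to s2, push EE → (s2, bba, EEEZ)
  read b, top E: go to s2, push ε → (s2, ba, EEZ)
  read b, top E: go to s2, push ε → (s2, a, EZ)
  read a, top E: go to s2, push EE → (s2, ε, EEZ)
All input consumed; state s2 ∉ F and no further ε-move applies.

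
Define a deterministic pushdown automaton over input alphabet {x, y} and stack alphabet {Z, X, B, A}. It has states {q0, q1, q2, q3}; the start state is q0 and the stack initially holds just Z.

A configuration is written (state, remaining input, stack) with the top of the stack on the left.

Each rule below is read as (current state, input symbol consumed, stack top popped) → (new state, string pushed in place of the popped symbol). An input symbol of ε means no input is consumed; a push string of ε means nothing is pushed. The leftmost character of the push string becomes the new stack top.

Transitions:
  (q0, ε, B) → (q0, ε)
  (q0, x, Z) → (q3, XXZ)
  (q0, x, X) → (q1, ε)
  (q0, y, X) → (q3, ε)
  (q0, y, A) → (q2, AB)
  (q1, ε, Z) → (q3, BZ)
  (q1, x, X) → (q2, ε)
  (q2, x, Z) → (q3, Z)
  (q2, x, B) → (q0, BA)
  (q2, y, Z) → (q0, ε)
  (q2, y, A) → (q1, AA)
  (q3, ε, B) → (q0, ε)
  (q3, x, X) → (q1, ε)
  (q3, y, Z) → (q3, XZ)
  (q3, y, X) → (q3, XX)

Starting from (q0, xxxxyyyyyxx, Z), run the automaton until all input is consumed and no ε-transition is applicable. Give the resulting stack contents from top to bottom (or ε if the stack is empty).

(q0, xxxxyyyyyxx, Z) ⊢ (q3, xxxyyyyyxx, XXZ) ⊢ (q1, xxyyyyyxx, XZ) ⊢ (q2, xyyyyyxx, Z) ⊢ (q3, yyyyyxx, Z) ⊢ (q3, yyyyxx, XZ) ⊢ (q3, yyyxx, XXZ) ⊢ (q3, yyxx, XXXZ) ⊢ (q3, yxx, XXXXZ) ⊢ (q3, xx, XXXXXZ) ⊢ (q1, x, XXXXZ) ⊢ (q2, ε, XXXZ)
All input consumed in state q2 with stack XXXZ.

XXXZ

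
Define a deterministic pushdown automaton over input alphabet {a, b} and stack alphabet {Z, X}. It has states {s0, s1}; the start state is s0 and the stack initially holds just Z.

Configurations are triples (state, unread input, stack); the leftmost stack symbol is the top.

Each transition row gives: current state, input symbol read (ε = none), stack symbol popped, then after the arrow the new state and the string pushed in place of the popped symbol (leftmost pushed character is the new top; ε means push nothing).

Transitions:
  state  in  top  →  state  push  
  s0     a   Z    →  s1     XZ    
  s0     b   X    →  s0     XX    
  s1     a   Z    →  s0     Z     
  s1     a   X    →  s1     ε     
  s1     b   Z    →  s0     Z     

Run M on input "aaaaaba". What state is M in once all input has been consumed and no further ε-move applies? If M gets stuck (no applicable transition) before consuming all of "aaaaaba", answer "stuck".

(s0, aaaaaba, Z)
  read a, top Z: go to s1, push XZ → (s1, aaaaba, XZ)
  read a, top X: go to s1, push ε → (s1, aaaba, Z)
  read a, top Z: go to s0, push Z → (s0, aaba, Z)
  read a, top Z: go to s1, push XZ → (s1, aba, XZ)
  read a, top X: go to s1, push ε → (s1, ba, Z)
  read b, top Z: go to s0, push Z → (s0, a, Z)
  read a, top Z: go to s1, push XZ → (s1, ε, XZ)
All input consumed; M is in state s1.

s1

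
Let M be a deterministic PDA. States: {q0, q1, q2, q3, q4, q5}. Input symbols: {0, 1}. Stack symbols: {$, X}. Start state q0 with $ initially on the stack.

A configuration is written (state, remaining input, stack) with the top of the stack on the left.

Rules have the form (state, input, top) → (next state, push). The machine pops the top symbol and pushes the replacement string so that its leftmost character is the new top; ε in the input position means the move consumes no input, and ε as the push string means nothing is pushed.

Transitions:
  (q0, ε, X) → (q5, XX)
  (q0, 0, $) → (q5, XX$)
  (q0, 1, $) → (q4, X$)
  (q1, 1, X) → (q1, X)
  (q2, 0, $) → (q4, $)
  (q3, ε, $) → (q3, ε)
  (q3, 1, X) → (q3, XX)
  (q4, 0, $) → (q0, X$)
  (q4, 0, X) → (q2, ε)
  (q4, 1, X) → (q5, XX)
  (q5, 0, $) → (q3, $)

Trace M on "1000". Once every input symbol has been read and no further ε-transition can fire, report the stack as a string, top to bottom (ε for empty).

(q0, 1000, $)
  read 1, top $: go to q4, push X$ → (q4, 000, X$)
  read 0, top X: go to q2, push ε → (q2, 00, $)
  read 0, top $: go to q4, push $ → (q4, 0, $)
  read 0, top $: go to q0, push X$ → (q0, ε, X$)
  ε-move, top X: go to q5, push XX → (q5, ε, XX$)
All input consumed in state q5 with stack XX$.

XX$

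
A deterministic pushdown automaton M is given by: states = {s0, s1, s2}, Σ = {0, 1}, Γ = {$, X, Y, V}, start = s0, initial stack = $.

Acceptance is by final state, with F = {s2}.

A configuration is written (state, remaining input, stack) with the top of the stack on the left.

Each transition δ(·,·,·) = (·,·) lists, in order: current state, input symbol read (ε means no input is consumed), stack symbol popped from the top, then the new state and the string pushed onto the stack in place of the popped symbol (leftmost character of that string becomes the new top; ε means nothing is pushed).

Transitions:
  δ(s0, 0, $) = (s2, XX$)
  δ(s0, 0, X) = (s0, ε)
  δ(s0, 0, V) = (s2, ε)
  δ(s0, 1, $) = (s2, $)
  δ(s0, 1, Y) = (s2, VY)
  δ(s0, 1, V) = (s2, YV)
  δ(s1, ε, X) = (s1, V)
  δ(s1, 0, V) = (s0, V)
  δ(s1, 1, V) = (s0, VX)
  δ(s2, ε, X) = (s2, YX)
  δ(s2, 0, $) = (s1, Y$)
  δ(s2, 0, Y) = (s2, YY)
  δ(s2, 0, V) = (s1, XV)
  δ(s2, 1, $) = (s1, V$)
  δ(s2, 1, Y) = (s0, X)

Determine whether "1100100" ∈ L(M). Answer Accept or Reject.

Accept

(s0, 1100100, $)
  read 1, top $: go to s2, push $ → (s2, 100100, $)
  read 1, top $: go to s1, push V$ → (s1, 00100, V$)
  read 0, top V: go to s0, push V → (s0, 0100, V$)
  read 0, top V: go to s2, push ε → (s2, 100, $)
  read 1, top $: go to s1, push V$ → (s1, 00, V$)
  read 0, top V: go to s0, push V → (s0, 0, V$)
  read 0, top V: go to s2, push ε → (s2, ε, $)
All input consumed; state s2 ∈ F.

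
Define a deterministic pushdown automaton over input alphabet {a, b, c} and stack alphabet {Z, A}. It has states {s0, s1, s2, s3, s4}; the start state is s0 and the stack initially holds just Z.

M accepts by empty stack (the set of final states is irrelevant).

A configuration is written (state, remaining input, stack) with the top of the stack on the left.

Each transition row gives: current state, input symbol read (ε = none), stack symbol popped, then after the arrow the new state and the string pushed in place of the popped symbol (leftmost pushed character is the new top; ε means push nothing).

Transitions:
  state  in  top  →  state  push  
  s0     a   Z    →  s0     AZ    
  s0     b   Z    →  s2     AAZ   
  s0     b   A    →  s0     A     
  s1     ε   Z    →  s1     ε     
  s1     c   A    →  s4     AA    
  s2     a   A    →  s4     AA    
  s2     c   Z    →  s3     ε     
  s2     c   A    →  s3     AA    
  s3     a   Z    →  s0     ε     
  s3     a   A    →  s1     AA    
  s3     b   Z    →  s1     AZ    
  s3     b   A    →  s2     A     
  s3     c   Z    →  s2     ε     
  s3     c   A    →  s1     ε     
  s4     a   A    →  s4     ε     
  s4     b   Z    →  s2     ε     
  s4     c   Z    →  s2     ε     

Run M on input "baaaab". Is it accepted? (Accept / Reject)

Accept

(s0, baaaab, Z)
  read b, top Z: go to s2, push AAZ → (s2, aaaab, AAZ)
  read a, top A: go to s4, push AA → (s4, aaab, AAAZ)
  read a, top A: go to s4, push ε → (s4, aab, AAZ)
  read a, top A: go to s4, push ε → (s4, ab, AZ)
  read a, top A: go to s4, push ε → (s4, b, Z)
  read b, top Z: go to s2, push ε → (s2, ε, ε)
All input consumed and the stack is empty.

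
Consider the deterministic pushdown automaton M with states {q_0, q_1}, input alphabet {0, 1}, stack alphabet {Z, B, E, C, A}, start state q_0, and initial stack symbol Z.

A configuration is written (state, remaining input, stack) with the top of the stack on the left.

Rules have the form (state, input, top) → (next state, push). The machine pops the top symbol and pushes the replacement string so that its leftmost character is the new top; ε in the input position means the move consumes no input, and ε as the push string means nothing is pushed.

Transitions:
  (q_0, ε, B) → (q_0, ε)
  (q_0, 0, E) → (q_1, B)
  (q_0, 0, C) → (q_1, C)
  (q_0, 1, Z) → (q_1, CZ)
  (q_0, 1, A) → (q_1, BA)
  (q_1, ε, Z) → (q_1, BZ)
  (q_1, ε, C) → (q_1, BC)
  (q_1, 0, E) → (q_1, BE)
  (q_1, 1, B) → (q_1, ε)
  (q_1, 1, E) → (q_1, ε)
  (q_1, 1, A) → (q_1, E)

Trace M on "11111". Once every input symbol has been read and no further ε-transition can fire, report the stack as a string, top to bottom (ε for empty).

(q_0, 11111, Z) ⊢ (q_1, 1111, CZ) ⊢ (q_1, 1111, BCZ) ⊢ (q_1, 111, CZ) ⊢ (q_1, 111, BCZ) ⊢ (q_1, 11, CZ) ⊢ (q_1, 11, BCZ) ⊢ (q_1, 1, CZ) ⊢ (q_1, 1, BCZ) ⊢ (q_1, ε, CZ) ⊢ (q_1, ε, BCZ)
All input consumed in state q_1 with stack BCZ.

BCZ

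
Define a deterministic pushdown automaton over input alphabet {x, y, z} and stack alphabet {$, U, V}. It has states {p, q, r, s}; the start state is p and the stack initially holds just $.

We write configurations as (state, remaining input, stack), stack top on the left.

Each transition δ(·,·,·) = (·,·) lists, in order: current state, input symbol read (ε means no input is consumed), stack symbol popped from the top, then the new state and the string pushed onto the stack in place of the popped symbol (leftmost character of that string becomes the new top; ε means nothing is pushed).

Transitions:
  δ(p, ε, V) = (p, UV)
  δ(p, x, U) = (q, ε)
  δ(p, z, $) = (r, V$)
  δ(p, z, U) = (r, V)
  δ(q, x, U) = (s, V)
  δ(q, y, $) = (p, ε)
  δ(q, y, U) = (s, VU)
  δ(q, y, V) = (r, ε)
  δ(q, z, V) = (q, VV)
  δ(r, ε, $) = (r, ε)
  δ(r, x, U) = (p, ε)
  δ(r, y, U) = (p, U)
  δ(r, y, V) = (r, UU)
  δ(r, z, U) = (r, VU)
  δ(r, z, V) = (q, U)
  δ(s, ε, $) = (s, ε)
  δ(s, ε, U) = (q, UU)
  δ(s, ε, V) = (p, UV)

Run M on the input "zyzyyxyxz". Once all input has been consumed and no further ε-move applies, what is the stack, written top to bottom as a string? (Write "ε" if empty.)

VVUUU$

(p, zyzyyxyxz, $)
  read z, top $: go to r, push V$ → (r, yzyyxyxz, V$)
  read y, top V: go to r, push UU → (r, zyyxyxz, UU$)
  read z, top U: go to r, push VU → (r, yyxyxz, VUU$)
  read y, top V: go to r, push UU → (r, yxyxz, UUUU$)
  read y, top U: go to p, push U → (p, xyxz, UUUU$)
  read x, top U: go to q, push ε → (q, yxz, UUU$)
  read y, top U: go to s, push VU → (s, xz, VUUU$)
  ε-move, top V: go to p, push UV → (p, xz, UVUUU$)
  read x, top U: go to q, push ε → (q, z, VUUU$)
  read z, top V: go to q, push VV → (q, ε, VVUUU$)
All input consumed in state q with stack VVUUU$.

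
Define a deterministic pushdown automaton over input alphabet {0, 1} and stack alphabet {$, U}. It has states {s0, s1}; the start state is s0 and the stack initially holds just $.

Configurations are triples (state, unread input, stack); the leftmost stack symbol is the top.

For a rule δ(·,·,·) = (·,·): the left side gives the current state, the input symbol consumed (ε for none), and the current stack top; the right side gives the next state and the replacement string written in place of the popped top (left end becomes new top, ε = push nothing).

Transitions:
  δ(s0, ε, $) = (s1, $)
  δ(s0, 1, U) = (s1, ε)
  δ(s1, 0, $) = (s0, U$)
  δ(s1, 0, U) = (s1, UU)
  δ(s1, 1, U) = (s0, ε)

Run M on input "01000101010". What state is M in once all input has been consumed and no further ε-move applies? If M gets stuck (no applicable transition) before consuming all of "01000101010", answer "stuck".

(s0, 01000101010, $)
  ε-move, top $: go to s1, push $ → (s1, 01000101010, $)
  read 0, top $: go to s0, push U$ → (s0, 1000101010, U$)
  read 1, top U: go to s1, push ε → (s1, 000101010, $)
  read 0, top $: go to s0, push U$ → (s0, 00101010, U$)
No transition for (s0, 0, top U); M blocks with input 00101010 remaining.

stuck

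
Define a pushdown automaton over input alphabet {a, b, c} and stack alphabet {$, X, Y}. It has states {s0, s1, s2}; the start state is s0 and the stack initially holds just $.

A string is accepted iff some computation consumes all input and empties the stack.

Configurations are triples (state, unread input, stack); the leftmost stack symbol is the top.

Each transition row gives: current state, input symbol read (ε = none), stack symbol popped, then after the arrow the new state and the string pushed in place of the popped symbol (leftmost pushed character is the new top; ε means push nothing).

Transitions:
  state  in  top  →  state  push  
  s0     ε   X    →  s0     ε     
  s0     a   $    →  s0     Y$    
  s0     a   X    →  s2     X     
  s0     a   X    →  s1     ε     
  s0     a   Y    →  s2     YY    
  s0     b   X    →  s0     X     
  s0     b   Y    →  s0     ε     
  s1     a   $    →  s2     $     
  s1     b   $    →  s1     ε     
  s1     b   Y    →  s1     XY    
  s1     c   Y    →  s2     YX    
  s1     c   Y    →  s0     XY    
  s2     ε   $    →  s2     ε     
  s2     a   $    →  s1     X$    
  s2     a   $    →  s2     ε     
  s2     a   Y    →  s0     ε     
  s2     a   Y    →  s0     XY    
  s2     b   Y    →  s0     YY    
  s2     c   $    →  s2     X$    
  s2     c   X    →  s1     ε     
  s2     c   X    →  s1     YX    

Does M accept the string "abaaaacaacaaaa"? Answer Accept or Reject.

One accepting computation: (s0, abaaaacaacaaaa, $) ⊢ (s0, baaaacaacaaaa, Y$) ⊢ (s0, aaaacaacaaaa, $) ⊢ (s0, aaacaacaaaa, Y$) ⊢ (s2, aacaacaaaa, YY$) ⊢ (s0, acaacaaaa, XYY$) ⊢ (s1, caacaaaa, YY$) ⊢ (s2, aacaaaa, YXY$) ⊢ (s0, acaaaa, XY$) ⊢ (s1, caaaa, Y$) ⊢ (s2, aaaa, YX$) ⊢ (s0, aaa, X$) ⊢ (s1, aa, $) ⊢ (s2, a, $) ⊢ (s2, ε, ε)
All input consumed and the stack is empty.

Accept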